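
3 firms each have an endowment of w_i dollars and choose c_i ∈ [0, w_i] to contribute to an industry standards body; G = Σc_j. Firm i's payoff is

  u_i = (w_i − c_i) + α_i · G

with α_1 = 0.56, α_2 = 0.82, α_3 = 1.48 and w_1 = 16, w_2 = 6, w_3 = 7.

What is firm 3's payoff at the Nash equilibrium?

10.36

∂u_i/∂c_i = α_i − 1, so firm i contributes w_i if α_i > 1, else 0.
α_i > 1 for i ∈ {3}; NE contributions (0, 0, 7), G = 7.
u_3 = (7 − 7) + 1.48·7 = 10.36.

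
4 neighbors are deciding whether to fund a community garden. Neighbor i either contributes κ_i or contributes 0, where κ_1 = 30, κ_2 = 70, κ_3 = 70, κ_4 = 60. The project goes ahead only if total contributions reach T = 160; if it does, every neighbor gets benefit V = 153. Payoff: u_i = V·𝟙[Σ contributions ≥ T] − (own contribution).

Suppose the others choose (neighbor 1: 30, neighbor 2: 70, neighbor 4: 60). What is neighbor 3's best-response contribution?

Others' total = 160 ≥ 160; contributing adds cost 70 for no extra benefit.
Best response: 0.

0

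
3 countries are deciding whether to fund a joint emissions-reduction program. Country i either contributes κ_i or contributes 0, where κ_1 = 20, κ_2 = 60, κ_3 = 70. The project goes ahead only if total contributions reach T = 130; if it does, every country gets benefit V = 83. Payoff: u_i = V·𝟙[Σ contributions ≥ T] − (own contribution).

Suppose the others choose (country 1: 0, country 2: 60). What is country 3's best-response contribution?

70

Others' total = 60. Contributing 70 brings total to 130 ≥ 130: gain V − κ_3 = 13.
Best response: 70.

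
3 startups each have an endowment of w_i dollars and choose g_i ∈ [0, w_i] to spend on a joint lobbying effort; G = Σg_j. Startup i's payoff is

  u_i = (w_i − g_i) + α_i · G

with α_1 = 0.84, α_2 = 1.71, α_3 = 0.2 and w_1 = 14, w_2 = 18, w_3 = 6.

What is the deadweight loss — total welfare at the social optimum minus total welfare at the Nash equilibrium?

35

∂u_i/∂g_i = α_i − 1, so startup i contributes w_i if α_i > 1, else 0.
α_i > 1 for i ∈ {2}; NE contributions (0, 18, 0), G = 18.
W^NE = Σw_i − G^NE + (Σα_i)·G^NE = 38 + 1.75·18 = 69.5.
Planner: ∂(Σu_j)/∂g_i = Σα_j − 1 = 1.75 > 0, so everyone contributes w_i; G^SO = 38, W^SO = 38 + 1.75·38 = 104.5.
Deadweight loss = 35.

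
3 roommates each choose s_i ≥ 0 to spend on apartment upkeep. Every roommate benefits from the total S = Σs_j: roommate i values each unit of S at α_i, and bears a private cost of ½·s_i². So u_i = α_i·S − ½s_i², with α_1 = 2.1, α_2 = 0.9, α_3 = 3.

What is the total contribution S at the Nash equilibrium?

6

Roommate i's FOC: ∂u_i/∂s_i = α_i − s_i = 0, so s_i* = α_i.
NE contributions = (2.1, 0.9, 3); S = 6.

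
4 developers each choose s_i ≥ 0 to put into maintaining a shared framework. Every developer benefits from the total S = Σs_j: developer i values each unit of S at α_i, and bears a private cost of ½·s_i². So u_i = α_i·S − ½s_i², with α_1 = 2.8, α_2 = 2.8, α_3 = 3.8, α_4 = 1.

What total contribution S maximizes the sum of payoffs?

Planner FOC: ∂(Σu_j)/∂s_i = (Σα_j) − s_i = 0, so s_i^SO = Σα_j = 10.4 for every i; S^SO = 41.6.

41.6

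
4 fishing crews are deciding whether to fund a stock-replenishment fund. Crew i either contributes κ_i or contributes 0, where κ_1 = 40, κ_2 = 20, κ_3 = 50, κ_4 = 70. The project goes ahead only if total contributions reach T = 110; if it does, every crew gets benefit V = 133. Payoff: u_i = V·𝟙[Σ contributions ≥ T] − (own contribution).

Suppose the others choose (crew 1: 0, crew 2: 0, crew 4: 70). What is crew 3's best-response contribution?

Others' total = 70. Contributing 50 brings total to 120 ≥ 110: gain V − κ_3 = 83.
Best response: 50.

50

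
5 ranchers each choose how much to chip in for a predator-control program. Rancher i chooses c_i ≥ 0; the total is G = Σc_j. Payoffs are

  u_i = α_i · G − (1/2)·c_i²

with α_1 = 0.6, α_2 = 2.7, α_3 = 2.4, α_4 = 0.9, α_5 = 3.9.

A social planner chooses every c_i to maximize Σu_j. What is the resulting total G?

Planner FOC: ∂(Σu_j)/∂c_i = (Σα_j) − c_i = 0, so c_i^SO = Σα_j = 10.5 for every i; G^SO = 52.5.

52.5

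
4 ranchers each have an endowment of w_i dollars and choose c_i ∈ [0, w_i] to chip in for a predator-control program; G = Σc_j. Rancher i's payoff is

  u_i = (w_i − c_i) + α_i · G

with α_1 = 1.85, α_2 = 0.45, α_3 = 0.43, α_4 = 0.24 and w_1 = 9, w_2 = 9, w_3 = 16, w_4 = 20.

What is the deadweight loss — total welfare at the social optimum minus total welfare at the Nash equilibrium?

88.65

∂u_i/∂c_i = α_i − 1, so rancher i contributes w_i if α_i > 1, else 0.
α_i > 1 for i ∈ {1}; NE contributions (9, 0, 0, 0), G = 9.
W^NE = Σw_i − G^NE + (Σα_i)·G^NE = 54 + 1.97·9 = 71.73.
Planner: ∂(Σu_j)/∂c_i = Σα_j − 1 = 1.97 > 0, so everyone contributes w_i; G^SO = 54, W^SO = 54 + 1.97·54 = 160.38.
Deadweight loss = 88.65.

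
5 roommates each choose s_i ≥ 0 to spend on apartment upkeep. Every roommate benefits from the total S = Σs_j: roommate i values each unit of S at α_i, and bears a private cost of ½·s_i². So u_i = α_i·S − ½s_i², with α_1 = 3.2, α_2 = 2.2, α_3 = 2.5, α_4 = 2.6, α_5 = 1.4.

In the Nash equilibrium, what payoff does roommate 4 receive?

27.56

Roommate i's FOC: ∂u_i/∂s_i = α_i − s_i = 0, so s_i* = α_i.
NE contributions = (3.2, 2.2, 2.5, 2.6, 1.4); S = 11.9.
u_4 = α_4·S − ½·(s_4)² = 2.6·11.9 − ½·2.6² = 27.56.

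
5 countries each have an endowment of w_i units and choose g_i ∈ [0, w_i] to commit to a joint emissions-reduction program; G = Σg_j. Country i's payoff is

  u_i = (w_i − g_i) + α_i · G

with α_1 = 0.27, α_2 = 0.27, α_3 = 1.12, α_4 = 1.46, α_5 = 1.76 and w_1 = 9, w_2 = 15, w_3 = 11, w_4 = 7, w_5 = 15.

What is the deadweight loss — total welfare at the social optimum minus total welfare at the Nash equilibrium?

93.12

∂u_i/∂g_i = α_i − 1, so country i contributes w_i if α_i > 1, else 0.
α_i > 1 for i ∈ {3, 4, 5}; NE contributions (0, 0, 11, 7, 15), G = 33.
W^NE = Σw_i − G^NE + (Σα_i)·G^NE = 57 + 3.88·33 = 185.04.
Planner: ∂(Σu_j)/∂g_i = Σα_j − 1 = 3.88 > 0, so everyone contributes w_i; G^SO = 57, W^SO = 57 + 3.88·57 = 278.16.
Deadweight loss = 93.12.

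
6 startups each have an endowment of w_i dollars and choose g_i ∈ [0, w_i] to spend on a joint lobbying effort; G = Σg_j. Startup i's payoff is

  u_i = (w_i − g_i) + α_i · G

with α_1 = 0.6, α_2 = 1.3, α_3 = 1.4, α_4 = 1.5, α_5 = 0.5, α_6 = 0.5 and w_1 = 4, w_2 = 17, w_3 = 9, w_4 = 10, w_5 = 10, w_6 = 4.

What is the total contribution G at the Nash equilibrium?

36

∂u_i/∂g_i = α_i − 1, so startup i contributes w_i if α_i > 1, else 0.
α_i > 1 for i ∈ {2, 3, 4}; NE contributions (0, 17, 9, 10, 0, 0), G = 36.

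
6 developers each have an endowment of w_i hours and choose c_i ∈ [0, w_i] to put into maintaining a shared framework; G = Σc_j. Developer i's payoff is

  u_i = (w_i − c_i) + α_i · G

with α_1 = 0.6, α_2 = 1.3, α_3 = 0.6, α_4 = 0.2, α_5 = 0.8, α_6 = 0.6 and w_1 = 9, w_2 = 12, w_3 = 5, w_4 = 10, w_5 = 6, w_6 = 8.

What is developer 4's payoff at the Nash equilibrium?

∂u_i/∂c_i = α_i − 1, so developer i contributes w_i if α_i > 1, else 0.
α_i > 1 for i ∈ {2}; NE contributions (0, 12, 0, 0, 0, 0), G = 12.
u_4 = (10 − 0) + 0.2·12 = 12.4.

12.4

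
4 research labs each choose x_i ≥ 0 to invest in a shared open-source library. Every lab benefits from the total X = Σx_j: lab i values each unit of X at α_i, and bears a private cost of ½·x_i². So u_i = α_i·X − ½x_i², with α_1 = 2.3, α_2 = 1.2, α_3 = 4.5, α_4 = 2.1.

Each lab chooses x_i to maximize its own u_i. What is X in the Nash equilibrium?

10.1

Lab i's FOC: ∂u_i/∂x_i = α_i − x_i = 0, so x_i* = α_i.
NE contributions = (2.3, 1.2, 4.5, 2.1); X = 10.1.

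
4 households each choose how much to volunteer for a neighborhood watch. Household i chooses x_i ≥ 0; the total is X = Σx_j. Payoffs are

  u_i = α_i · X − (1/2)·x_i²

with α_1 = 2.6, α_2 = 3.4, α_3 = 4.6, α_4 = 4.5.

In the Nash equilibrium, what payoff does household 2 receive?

45.56

Household i's FOC: ∂u_i/∂x_i = α_i − x_i = 0, so x_i* = α_i.
NE contributions = (2.6, 3.4, 4.6, 4.5); X = 15.1.
u_2 = α_2·X − ½·(x_2)² = 3.4·15.1 − ½·3.4² = 45.56.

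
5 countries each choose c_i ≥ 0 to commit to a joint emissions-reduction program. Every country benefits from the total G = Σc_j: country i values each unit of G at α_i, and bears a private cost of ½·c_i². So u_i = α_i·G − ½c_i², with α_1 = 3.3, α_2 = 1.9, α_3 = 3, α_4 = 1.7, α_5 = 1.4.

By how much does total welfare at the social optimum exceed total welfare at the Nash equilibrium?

205.71

Country i's FOC: ∂u_i/∂c_i = α_i − c_i = 0, so c_i* = α_i.
NE contributions = (3.3, 1.9, 3, 1.7, 1.4); G = 11.3.
W^NE = (Σα)·G − ½Σα_i² = 11.3² − ½·28.35 = 113.515.
Planner sets c_i = Σα_j = 11.3 for every i, so G^SO = 5·11.3 = 56.5.
W^SO = (Σα)·G^SO − ½·5·(Σα)² = (5/2)·11.3² = 319.225.
Deadweight loss = W^SO − W^NE = 205.71.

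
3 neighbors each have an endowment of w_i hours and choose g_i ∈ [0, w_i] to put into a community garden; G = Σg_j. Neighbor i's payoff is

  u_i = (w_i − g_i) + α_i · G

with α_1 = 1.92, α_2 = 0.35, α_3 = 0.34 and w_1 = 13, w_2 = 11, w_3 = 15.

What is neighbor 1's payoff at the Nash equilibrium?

∂u_i/∂g_i = α_i − 1, so neighbor i contributes w_i if α_i > 1, else 0.
α_i > 1 for i ∈ {1}; NE contributions (13, 0, 0), G = 13.
u_1 = (13 − 13) + 1.92·13 = 24.96.

24.96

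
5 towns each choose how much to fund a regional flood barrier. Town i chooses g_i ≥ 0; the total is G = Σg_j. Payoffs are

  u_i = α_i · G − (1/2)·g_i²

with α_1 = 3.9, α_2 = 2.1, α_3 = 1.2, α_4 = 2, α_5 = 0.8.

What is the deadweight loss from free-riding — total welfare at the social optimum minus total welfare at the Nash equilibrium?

162.85

Town i's FOC: ∂u_i/∂g_i = α_i − g_i = 0, so g_i* = α_i.
NE contributions = (3.9, 2.1, 1.2, 2, 0.8); G = 10.
W^NE = (Σα)·G − ½Σα_i² = 10² − ½·25.7 = 87.15.
Planner sets g_i = Σα_j = 10 for every i, so G^SO = 5·10 = 50.
W^SO = (Σα)·G^SO − ½·5·(Σα)² = (5/2)·10² = 250.
Deadweight loss = W^SO − W^NE = 162.85.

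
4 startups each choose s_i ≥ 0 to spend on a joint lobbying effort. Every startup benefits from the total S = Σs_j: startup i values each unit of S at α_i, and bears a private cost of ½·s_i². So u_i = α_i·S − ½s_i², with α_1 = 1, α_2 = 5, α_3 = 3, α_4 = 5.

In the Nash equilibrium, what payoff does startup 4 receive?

57.5

Startup i's FOC: ∂u_i/∂s_i = α_i − s_i = 0, so s_i* = α_i.
NE contributions = (1, 5, 3, 5); S = 14.
u_4 = α_4·S − ½·(s_4)² = 5·14 − ½·5² = 57.5.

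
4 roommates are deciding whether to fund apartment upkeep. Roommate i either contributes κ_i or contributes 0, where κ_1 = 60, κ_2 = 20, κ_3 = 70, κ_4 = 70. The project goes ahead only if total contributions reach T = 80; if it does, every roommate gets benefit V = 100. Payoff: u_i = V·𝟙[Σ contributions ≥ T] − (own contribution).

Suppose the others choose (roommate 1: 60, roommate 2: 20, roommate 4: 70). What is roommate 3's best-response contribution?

Others' total = 150 ≥ 80; contributing adds cost 70 for no extra benefit.
Best response: 0.

0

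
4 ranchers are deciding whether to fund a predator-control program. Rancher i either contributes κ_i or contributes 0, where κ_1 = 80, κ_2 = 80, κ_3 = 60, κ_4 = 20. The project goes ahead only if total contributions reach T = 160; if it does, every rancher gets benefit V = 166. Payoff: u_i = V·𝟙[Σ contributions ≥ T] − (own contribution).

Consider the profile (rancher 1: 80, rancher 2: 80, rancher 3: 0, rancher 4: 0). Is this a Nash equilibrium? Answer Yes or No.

Yes

Total = 160 ≥ 160: provided.
Rancher 1 (pledges 80, payoff 86): dropping to 0 → total 80, payoff 0. No gain.
Rancher 2 (pledges 80, payoff 86): dropping to 0 → total 80, payoff 0. No gain.
Rancher 3 (pledges 0, payoff 166): pledging 60 → total 220, payoff 106. No gain.
Rancher 4 (pledges 0, payoff 166): pledging 20 → total 180, payoff 146. No gain.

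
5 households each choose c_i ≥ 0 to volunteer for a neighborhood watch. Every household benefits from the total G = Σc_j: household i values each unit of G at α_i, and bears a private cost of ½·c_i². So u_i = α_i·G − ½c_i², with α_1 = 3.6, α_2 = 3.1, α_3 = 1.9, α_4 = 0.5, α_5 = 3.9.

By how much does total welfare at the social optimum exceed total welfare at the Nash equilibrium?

Household i's FOC: ∂u_i/∂c_i = α_i − c_i = 0, so c_i* = α_i.
NE contributions = (3.6, 3.1, 1.9, 0.5, 3.9); G = 13.
W^NE = (Σα)·G − ½Σα_i² = 13² − ½·41.64 = 148.18.
Planner sets c_i = Σα_j = 13 for every i, so G^SO = 5·13 = 65.
W^SO = (Σα)·G^SO − ½·5·(Σα)² = (5/2)·13² = 422.5.
Deadweight loss = W^SO − W^NE = 274.32.

274.32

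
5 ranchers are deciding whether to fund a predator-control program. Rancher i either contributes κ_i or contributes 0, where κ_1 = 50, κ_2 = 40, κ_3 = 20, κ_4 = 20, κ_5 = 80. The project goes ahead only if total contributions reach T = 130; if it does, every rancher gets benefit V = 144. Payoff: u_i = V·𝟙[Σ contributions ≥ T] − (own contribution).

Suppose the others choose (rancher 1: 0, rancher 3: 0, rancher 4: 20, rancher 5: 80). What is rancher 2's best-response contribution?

40

Others' total = 100. Contributing 40 brings total to 140 ≥ 130: gain V − κ_2 = 104.
Best response: 40.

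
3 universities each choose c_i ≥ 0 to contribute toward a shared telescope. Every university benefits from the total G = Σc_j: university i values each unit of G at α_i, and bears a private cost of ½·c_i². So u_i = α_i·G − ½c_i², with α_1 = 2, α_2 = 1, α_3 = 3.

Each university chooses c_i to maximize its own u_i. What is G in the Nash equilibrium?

University i's FOC: ∂u_i/∂c_i = α_i − c_i = 0, so c_i* = α_i.
NE contributions = (2, 1, 3); G = 6.

6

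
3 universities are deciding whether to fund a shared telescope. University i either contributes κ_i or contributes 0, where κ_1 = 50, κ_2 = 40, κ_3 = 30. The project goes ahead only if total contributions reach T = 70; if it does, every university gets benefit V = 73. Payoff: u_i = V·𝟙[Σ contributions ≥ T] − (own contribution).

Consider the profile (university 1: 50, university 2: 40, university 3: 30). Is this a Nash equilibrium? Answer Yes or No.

No

Total = 120 ≥ 70: provided.
University 1 (pledges 50, payoff 23): dropping to 0 → total 70, payoff 73. Profitable deviation.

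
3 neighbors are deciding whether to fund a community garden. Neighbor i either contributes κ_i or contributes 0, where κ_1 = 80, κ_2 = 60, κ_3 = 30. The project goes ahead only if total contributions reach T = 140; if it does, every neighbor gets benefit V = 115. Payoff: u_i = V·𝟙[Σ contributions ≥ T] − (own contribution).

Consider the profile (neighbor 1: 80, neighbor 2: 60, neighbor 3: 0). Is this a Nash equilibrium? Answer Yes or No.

Total = 140 ≥ 140: provided.
Neighbor 1 (pledges 80, payoff 35): dropping to 0 → total 60, payoff 0. No gain.
Neighbor 2 (pledges 60, payoff 55): dropping to 0 → total 80, payoff 0. No gain.
Neighbor 3 (pledges 0, payoff 115): pledging 30 → total 170, payoff 85. No gain.

Yes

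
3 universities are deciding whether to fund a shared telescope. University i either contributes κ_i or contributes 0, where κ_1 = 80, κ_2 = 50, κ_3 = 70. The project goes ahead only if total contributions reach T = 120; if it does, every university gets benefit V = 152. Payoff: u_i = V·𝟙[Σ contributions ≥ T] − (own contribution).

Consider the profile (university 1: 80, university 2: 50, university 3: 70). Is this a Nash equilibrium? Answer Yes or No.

No

Total = 200 ≥ 120: provided.
University 1 (pledges 80, payoff 72): dropping to 0 → total 120, payoff 152. Profitable deviation.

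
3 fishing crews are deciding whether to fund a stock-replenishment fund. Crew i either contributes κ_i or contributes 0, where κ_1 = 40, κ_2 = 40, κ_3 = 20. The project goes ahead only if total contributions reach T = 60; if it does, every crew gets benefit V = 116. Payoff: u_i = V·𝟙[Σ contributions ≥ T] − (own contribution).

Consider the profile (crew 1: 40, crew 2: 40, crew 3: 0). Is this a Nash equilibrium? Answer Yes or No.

Yes

Total = 80 ≥ 60: provided.
Crew 1 (pledges 40, payoff 76): dropping to 0 → total 40, payoff 0. No gain.
Crew 2 (pledges 40, payoff 76): dropping to 0 → total 40, payoff 0. No gain.
Crew 3 (pledges 0, payoff 116): pledging 20 → total 100, payoff 96. No gain.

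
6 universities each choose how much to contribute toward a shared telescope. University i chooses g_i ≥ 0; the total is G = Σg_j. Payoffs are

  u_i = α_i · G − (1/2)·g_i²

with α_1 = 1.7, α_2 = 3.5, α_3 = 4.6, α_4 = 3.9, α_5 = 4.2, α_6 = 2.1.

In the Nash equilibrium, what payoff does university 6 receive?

University i's FOC: ∂u_i/∂g_i = α_i − g_i = 0, so g_i* = α_i.
NE contributions = (1.7, 3.5, 4.6, 3.9, 4.2, 2.1); G = 20.
u_6 = α_6·G − ½·(g_6)² = 2.1·20 − ½·2.1² = 39.795.

39.795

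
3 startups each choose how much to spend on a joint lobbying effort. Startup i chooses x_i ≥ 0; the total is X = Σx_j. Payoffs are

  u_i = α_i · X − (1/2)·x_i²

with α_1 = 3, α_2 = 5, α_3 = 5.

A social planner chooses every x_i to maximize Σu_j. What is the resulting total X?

39

Planner FOC: ∂(Σu_j)/∂x_i = (Σα_j) − x_i = 0, so x_i^SO = Σα_j = 13 for every i; X^SO = 39.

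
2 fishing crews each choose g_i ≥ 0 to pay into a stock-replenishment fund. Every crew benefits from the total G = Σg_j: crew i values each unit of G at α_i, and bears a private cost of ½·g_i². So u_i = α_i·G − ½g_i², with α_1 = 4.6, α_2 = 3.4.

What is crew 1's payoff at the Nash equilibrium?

26.22

Crew i's FOC: ∂u_i/∂g_i = α_i − g_i = 0, so g_i* = α_i.
NE contributions = (4.6, 3.4); G = 8.
u_1 = α_1·G − ½·(g_1)² = 4.6·8 − ½·4.6² = 26.22.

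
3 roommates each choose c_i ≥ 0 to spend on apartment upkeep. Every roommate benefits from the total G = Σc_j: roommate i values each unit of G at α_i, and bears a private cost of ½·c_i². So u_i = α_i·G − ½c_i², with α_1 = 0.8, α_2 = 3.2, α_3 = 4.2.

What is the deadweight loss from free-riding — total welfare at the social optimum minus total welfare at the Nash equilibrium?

Roommate i's FOC: ∂u_i/∂c_i = α_i − c_i = 0, so c_i* = α_i.
NE contributions = (0.8, 3.2, 4.2); G = 8.2.
W^NE = (Σα)·G − ½Σα_i² = 8.2² − ½·28.52 = 52.98.
Planner sets c_i = Σα_j = 8.2 for every i, so G^SO = 3·8.2 = 24.6.
W^SO = (Σα)·G^SO − ½·3·(Σα)² = (3/2)·8.2² = 100.86.
Deadweight loss = W^SO − W^NE = 47.88.

47.88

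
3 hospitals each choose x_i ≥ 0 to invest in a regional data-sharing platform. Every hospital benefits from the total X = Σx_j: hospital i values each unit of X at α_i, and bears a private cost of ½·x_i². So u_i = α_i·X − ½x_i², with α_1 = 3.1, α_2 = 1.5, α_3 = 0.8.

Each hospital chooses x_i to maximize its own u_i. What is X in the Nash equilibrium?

Hospital i's FOC: ∂u_i/∂x_i = α_i − x_i = 0, so x_i* = α_i.
NE contributions = (3.1, 1.5, 0.8); X = 5.4.

5.4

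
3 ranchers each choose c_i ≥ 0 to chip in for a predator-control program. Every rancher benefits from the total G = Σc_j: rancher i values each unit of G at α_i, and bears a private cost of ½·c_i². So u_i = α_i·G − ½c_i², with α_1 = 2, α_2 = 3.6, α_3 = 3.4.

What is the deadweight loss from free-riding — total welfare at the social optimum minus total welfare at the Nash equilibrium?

54.76

Rancher i's FOC: ∂u_i/∂c_i = α_i − c_i = 0, so c_i* = α_i.
NE contributions = (2, 3.6, 3.4); G = 9.
W^NE = (Σα)·G − ½Σα_i² = 9² − ½·28.52 = 66.74.
Planner sets c_i = Σα_j = 9 for every i, so G^SO = 3·9 = 27.
W^SO = (Σα)·G^SO − ½·3·(Σα)² = (3/2)·9² = 121.5.
Deadweight loss = W^SO − W^NE = 54.76.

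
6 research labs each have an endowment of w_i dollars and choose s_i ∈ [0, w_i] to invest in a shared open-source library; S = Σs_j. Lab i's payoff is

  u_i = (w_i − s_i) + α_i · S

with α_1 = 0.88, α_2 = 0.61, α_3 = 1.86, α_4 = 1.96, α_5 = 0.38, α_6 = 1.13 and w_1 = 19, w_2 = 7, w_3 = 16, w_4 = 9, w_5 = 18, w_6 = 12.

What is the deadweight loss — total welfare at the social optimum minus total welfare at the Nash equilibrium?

256.08

∂u_i/∂s_i = α_i − 1, so lab i contributes w_i if α_i > 1, else 0.
α_i > 1 for i ∈ {3, 4, 6}; NE contributions (0, 0, 16, 9, 0, 12), S = 37.
W^NE = Σw_i − S^NE + (Σα_i)·S^NE = 81 + 5.82·37 = 296.34.
Planner: ∂(Σu_j)/∂s_i = Σα_j − 1 = 5.82 > 0, so everyone contributes w_i; S^SO = 81, W^SO = 81 + 5.82·81 = 552.42.
Deadweight loss = 256.08.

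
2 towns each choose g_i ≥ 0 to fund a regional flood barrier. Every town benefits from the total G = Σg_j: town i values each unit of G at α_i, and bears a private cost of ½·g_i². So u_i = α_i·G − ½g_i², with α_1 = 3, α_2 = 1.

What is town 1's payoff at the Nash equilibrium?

7.5

Town i's FOC: ∂u_i/∂g_i = α_i − g_i = 0, so g_i* = α_i.
NE contributions = (3, 1); G = 4.
u_1 = α_1·G − ½·(g_1)² = 3·4 − ½·3² = 7.5.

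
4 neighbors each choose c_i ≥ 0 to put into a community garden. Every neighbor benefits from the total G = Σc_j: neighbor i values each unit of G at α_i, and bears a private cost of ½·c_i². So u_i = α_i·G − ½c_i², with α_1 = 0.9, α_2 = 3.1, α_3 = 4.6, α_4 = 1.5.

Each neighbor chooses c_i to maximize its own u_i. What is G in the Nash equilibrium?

10.1

Neighbor i's FOC: ∂u_i/∂c_i = α_i − c_i = 0, so c_i* = α_i.
NE contributions = (0.9, 3.1, 4.6, 1.5); G = 10.1.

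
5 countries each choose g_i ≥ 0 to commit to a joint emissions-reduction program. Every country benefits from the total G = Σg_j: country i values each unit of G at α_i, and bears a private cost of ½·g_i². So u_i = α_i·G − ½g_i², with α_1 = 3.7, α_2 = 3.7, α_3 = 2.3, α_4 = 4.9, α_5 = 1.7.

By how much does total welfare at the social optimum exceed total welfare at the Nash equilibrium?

Country i's FOC: ∂u_i/∂g_i = α_i − g_i = 0, so g_i* = α_i.
NE contributions = (3.7, 3.7, 2.3, 4.9, 1.7); G = 16.3.
W^NE = (Σα)·G − ½Σα_i² = 16.3² − ½·59.57 = 235.905.
Planner sets g_i = Σα_j = 16.3 for every i, so G^SO = 5·16.3 = 81.5.
W^SO = (Σα)·G^SO − ½·5·(Σα)² = (5/2)·16.3² = 664.225.
Deadweight loss = W^SO − W^NE = 428.32.

428.32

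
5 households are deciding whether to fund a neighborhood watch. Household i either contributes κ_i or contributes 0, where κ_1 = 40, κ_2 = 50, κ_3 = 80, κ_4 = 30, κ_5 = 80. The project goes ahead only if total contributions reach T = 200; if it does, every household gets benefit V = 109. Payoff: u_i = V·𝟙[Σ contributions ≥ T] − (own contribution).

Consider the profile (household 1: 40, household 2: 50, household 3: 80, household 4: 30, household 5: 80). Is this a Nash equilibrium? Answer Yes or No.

No

Total = 280 ≥ 200: provided.
Household 1 (pledges 40, payoff 69): dropping to 0 → total 240, payoff 109. Profitable deviation.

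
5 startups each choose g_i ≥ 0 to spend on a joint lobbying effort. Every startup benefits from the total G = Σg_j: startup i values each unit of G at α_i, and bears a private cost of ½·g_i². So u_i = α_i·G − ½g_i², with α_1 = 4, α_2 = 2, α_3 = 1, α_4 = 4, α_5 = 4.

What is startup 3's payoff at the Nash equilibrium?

Startup i's FOC: ∂u_i/∂g_i = α_i − g_i = 0, so g_i* = α_i.
NE contributions = (4, 2, 1, 4, 4); G = 15.
u_3 = α_3·G − ½·(g_3)² = 1·15 − ½·1² = 14.5.

14.5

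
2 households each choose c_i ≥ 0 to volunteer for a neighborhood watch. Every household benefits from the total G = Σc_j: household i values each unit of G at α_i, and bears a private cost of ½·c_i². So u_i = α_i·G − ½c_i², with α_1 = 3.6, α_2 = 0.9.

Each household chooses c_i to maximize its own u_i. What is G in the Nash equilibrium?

4.5

Household i's FOC: ∂u_i/∂c_i = α_i − c_i = 0, so c_i* = α_i.
NE contributions = (3.6, 0.9); G = 4.5.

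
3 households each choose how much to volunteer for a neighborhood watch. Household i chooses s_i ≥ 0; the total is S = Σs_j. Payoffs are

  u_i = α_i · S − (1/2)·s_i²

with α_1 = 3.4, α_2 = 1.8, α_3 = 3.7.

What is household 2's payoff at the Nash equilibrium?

14.4

Household i's FOC: ∂u_i/∂s_i = α_i − s_i = 0, so s_i* = α_i.
NE contributions = (3.4, 1.8, 3.7); S = 8.9.
u_2 = α_2·S − ½·(s_2)² = 1.8·8.9 − ½·1.8² = 14.4.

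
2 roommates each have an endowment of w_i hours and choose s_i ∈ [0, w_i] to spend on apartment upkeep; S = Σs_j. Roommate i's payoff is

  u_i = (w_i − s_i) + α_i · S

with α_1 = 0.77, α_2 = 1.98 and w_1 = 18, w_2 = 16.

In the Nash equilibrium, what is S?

16

∂u_i/∂s_i = α_i − 1, so roommate i contributes w_i if α_i > 1, else 0.
α_i > 1 for i ∈ {2}; NE contributions (0, 16), S = 16.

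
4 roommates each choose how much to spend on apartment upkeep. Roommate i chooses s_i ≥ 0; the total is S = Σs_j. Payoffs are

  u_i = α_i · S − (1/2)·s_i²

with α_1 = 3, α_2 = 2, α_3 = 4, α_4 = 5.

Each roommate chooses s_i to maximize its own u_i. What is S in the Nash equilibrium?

14

Roommate i's FOC: ∂u_i/∂s_i = α_i − s_i = 0, so s_i* = α_i.
NE contributions = (3, 2, 4, 5); S = 14.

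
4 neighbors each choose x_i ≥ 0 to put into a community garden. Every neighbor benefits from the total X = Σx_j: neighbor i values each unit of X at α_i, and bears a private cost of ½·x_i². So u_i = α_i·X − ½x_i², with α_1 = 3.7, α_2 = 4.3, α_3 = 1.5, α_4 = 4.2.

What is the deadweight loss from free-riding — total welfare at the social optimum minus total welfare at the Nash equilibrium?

Neighbor i's FOC: ∂u_i/∂x_i = α_i − x_i = 0, so x_i* = α_i.
NE contributions = (3.7, 4.3, 1.5, 4.2); X = 13.7.
W^NE = (Σα)·X − ½Σα_i² = 13.7² − ½·52.07 = 161.655.
Planner sets x_i = Σα_j = 13.7 for every i, so X^SO = 4·13.7 = 54.8.
W^SO = (Σα)·X^SO − ½·4·(Σα)² = (4/2)·13.7² = 375.38.
Deadweight loss = W^SO − W^NE = 213.725.

213.725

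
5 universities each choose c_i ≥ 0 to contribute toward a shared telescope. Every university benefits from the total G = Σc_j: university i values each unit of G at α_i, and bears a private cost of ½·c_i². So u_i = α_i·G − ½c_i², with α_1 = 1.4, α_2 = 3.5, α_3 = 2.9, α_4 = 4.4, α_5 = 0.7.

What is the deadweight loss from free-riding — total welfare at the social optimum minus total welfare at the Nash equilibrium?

University i's FOC: ∂u_i/∂c_i = α_i − c_i = 0, so c_i* = α_i.
NE contributions = (1.4, 3.5, 2.9, 4.4, 0.7); G = 12.9.
W^NE = (Σα)·G − ½Σα_i² = 12.9² − ½·42.47 = 145.175.
Planner sets c_i = Σα_j = 12.9 for every i, so G^SO = 5·12.9 = 64.5.
W^SO = (Σα)·G^SO − ½·5·(Σα)² = (5/2)·12.9² = 416.025.
Deadweight loss = W^SO − W^NE = 270.85.

270.85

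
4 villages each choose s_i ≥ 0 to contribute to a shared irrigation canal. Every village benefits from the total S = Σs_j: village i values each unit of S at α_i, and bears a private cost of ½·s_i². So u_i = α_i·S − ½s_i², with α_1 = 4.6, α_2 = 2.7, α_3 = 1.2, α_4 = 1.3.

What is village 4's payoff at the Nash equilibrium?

11.895

Village i's FOC: ∂u_i/∂s_i = α_i − s_i = 0, so s_i* = α_i.
NE contributions = (4.6, 2.7, 1.2, 1.3); S = 9.8.
u_4 = α_4·S − ½·(s_4)² = 1.3·9.8 − ½·1.3² = 11.895.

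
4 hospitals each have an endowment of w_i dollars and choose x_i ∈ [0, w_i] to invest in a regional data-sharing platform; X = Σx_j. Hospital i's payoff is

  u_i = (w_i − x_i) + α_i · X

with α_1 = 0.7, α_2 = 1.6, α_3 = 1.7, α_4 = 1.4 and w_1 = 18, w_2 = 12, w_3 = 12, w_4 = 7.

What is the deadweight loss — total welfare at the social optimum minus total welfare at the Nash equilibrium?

79.2

∂u_i/∂x_i = α_i − 1, so hospital i contributes w_i if α_i > 1, else 0.
α_i > 1 for i ∈ {2, 3, 4}; NE contributions (0, 12, 12, 7), X = 31.
W^NE = Σw_i − X^NE + (Σα_i)·X^NE = 49 + 4.4·31 = 185.4.
Planner: ∂(Σu_j)/∂x_i = Σα_j − 1 = 4.4 > 0, so everyone contributes w_i; X^SO = 49, W^SO = 49 + 4.4·49 = 264.6.
Deadweight loss = 79.2.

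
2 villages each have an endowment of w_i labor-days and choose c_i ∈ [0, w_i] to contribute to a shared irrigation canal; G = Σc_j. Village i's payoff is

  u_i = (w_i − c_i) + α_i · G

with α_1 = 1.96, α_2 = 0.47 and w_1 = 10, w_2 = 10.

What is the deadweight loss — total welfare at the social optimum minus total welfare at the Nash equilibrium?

∂u_i/∂c_i = α_i − 1, so village i contributes w_i if α_i > 1, else 0.
α_i > 1 for i ∈ {1}; NE contributions (10, 0), G = 10.
W^NE = Σw_i − G^NE + (Σα_i)·G^NE = 20 + 1.43·10 = 34.3.
Planner: ∂(Σu_j)/∂c_i = Σα_j − 1 = 1.43 > 0, so everyone contributes w_i; G^SO = 20, W^SO = 20 + 1.43·20 = 48.6.
Deadweight loss = 14.3.

14.3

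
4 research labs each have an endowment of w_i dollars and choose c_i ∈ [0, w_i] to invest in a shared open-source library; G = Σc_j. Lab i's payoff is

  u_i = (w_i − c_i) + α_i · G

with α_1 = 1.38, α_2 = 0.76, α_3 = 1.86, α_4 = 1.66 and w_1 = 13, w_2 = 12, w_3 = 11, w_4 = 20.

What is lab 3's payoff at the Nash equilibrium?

81.84

∂u_i/∂c_i = α_i − 1, so lab i contributes w_i if α_i > 1, else 0.
α_i > 1 for i ∈ {1, 3, 4}; NE contributions (13, 0, 11, 20), G = 44.
u_3 = (11 − 11) + 1.86·44 = 81.84.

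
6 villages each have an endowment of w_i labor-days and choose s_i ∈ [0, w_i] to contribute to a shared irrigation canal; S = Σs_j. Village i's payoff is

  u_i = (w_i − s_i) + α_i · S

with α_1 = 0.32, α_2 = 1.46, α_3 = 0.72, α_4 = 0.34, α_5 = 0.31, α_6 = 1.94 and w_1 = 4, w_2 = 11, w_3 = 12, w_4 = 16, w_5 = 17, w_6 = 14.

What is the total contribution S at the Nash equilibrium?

25

∂u_i/∂s_i = α_i − 1, so village i contributes w_i if α_i > 1, else 0.
α_i > 1 for i ∈ {2, 6}; NE contributions (0, 11, 0, 0, 0, 14), S = 25.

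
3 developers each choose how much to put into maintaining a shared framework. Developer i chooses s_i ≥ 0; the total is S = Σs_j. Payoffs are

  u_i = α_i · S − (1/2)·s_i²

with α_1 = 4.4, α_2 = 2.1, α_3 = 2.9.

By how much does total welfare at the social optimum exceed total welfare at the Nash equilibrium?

Developer i's FOC: ∂u_i/∂s_i = α_i − s_i = 0, so s_i* = α_i.
NE contributions = (4.4, 2.1, 2.9); S = 9.4.
W^NE = (Σα)·S − ½Σα_i² = 9.4² − ½·32.18 = 72.27.
Planner sets s_i = Σα_j = 9.4 for every i, so S^SO = 3·9.4 = 28.2.
W^SO = (Σα)·S^SO − ½·3·(Σα)² = (3/2)·9.4² = 132.54.
Deadweight loss = W^SO − W^NE = 60.27.

60.27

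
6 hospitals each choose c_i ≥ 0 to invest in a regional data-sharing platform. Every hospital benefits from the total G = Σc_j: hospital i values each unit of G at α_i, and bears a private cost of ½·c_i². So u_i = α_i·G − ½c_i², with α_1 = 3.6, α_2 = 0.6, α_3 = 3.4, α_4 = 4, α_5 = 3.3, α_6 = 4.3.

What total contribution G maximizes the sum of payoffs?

Planner FOC: ∂(Σu_j)/∂c_i = (Σα_j) − c_i = 0, so c_i^SO = Σα_j = 19.2 for every i; G^SO = 115.2.

115.2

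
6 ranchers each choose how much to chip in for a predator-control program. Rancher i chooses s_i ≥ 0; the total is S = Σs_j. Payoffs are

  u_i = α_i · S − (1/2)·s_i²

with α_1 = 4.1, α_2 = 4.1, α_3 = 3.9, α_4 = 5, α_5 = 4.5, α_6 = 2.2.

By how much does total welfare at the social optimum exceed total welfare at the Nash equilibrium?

Rancher i's FOC: ∂u_i/∂s_i = α_i − s_i = 0, so s_i* = α_i.
NE contributions = (4.1, 4.1, 3.9, 5, 4.5, 2.2); S = 23.8.
W^NE = (Σα)·S − ½Σα_i² = 23.8² − ½·98.92 = 516.98.
Planner sets s_i = Σα_j = 23.8 for every i, so S^SO = 6·23.8 = 142.8.
W^SO = (Σα)·S^SO − ½·6·(Σα)² = (6/2)·23.8² = 1699.32.
Deadweight loss = W^SO − W^NE = 1182.34.

1182.34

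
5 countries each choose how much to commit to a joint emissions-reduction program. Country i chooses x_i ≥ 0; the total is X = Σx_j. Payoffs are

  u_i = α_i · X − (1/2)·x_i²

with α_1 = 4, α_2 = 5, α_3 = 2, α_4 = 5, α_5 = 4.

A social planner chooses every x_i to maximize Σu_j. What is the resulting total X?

100

Planner FOC: ∂(Σu_j)/∂x_i = (Σα_j) − x_i = 0, so x_i^SO = Σα_j = 20 for every i; X^SO = 100.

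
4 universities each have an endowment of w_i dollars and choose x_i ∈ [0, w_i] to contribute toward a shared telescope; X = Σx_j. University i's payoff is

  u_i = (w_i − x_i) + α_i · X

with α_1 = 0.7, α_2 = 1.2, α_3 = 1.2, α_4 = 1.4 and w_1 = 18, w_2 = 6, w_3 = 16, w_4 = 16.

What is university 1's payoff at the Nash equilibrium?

∂u_i/∂x_i = α_i − 1, so university i contributes w_i if α_i > 1, else 0.
α_i > 1 for i ∈ {2, 3, 4}; NE contributions (0, 6, 16, 16), X = 38.
u_1 = (18 − 0) + 0.7·38 = 44.6.

44.6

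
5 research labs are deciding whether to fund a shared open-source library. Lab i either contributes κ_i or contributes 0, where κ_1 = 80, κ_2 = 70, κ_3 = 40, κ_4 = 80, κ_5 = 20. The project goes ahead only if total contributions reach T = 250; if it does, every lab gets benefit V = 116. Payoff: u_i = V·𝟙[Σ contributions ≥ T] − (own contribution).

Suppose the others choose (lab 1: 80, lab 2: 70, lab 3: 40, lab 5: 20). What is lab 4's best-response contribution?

Others' total = 210. Contributing 80 brings total to 290 ≥ 250: gain V − κ_4 = 36.
Best response: 80.

80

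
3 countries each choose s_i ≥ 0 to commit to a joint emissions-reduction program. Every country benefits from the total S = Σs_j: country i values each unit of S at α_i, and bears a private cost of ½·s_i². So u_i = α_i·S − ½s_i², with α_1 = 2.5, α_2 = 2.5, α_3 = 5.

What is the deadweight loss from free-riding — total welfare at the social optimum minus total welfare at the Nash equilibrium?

Country i's FOC: ∂u_i/∂s_i = α_i − s_i = 0, so s_i* = α_i.
NE contributions = (2.5, 2.5, 5); S = 10.
W^NE = (Σα)·S − ½Σα_i² = 10² − ½·37.5 = 81.25.
Planner sets s_i = Σα_j = 10 for every i, so S^SO = 3·10 = 30.
W^SO = (Σα)·S^SO − ½·3·(Σα)² = (3/2)·10² = 150.
Deadweight loss = W^SO − W^NE = 68.75.

68.75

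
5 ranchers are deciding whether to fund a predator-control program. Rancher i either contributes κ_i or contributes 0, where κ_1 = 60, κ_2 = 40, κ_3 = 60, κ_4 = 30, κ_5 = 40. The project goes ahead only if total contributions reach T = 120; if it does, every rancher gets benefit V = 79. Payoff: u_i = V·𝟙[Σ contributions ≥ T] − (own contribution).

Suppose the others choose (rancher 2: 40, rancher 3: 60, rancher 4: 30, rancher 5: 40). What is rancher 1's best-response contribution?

Others' total = 170 ≥ 120; contributing adds cost 60 for no extra benefit.
Best response: 0.

0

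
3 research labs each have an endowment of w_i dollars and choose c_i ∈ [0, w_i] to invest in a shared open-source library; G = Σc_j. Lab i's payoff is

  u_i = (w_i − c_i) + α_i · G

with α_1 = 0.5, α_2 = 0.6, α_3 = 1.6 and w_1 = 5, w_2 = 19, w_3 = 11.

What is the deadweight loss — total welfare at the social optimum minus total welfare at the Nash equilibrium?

40.8

∂u_i/∂c_i = α_i − 1, so lab i contributes w_i if α_i > 1, else 0.
α_i > 1 for i ∈ {3}; NE contributions (0, 0, 11), G = 11.
W^NE = Σw_i − G^NE + (Σα_i)·G^NE = 35 + 1.7·11 = 53.7.
Planner: ∂(Σu_j)/∂c_i = Σα_j − 1 = 1.7 > 0, so everyone contributes w_i; G^SO = 35, W^SO = 35 + 1.7·35 = 94.5.
Deadweight loss = 40.8.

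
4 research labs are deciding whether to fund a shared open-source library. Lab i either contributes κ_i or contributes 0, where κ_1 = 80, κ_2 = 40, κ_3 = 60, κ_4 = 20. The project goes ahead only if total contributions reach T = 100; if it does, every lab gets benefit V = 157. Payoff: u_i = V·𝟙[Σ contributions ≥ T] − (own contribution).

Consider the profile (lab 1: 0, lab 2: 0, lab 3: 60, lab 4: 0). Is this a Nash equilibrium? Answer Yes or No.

Total = 60 < 100: not provided.
Lab 1 (pledges 0, payoff 0): pledging 80 → total 140, payoff 77. Profitable deviation.

No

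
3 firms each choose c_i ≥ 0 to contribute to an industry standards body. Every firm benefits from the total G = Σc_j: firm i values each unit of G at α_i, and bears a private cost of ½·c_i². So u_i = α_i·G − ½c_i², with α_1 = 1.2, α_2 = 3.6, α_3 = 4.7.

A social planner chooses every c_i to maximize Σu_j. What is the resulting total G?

Planner FOC: ∂(Σu_j)/∂c_i = (Σα_j) − c_i = 0, so c_i^SO = Σα_j = 9.5 for every i; G^SO = 28.5.

28.5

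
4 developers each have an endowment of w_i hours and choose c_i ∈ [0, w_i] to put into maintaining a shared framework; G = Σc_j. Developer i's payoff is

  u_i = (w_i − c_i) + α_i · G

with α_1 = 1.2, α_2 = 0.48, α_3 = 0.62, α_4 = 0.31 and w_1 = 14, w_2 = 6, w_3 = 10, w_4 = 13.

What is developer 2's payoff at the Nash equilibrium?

12.72

∂u_i/∂c_i = α_i − 1, so developer i contributes w_i if α_i > 1, else 0.
α_i > 1 for i ∈ {1}; NE contributions (14, 0, 0, 0), G = 14.
u_2 = (6 − 0) + 0.48·14 = 12.72.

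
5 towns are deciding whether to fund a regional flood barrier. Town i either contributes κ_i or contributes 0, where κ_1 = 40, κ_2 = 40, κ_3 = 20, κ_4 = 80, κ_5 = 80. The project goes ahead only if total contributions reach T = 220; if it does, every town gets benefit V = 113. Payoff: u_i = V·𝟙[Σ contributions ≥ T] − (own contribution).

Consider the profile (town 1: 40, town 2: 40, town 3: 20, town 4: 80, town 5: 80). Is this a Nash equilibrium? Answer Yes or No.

Total = 260 ≥ 220: provided.
Town 1 (pledges 40, payoff 73): dropping to 0 → total 220, payoff 113. Profitable deviation.

No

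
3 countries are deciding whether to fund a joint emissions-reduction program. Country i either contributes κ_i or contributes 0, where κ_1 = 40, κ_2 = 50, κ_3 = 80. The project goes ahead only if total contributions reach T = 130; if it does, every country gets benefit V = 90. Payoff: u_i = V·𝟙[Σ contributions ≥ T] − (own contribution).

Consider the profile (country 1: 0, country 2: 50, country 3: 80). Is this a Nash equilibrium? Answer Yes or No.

Total = 130 ≥ 130: provided.
Country 1 (pledges 0, payoff 90): pledging 40 → total 170, payoff 50. No gain.
Country 2 (pledges 50, payoff 40): dropping to 0 → total 80, payoff 0. No gain.
Country 3 (pledges 80, payoff 10): dropping to 0 → total 50, payoff 0. No gain.

Yes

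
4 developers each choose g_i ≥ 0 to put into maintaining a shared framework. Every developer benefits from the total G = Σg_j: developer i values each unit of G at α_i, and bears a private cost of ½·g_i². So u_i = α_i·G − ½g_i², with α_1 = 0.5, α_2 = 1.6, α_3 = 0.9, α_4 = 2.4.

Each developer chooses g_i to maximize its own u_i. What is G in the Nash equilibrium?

Developer i's FOC: ∂u_i/∂g_i = α_i − g_i = 0, so g_i* = α_i.
NE contributions = (0.5, 1.6, 0.9, 2.4); G = 5.4.

5.4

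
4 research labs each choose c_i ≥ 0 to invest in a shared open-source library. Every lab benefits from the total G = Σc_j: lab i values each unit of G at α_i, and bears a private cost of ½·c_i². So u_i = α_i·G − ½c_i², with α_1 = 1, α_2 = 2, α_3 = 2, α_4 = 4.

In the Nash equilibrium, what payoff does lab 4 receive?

Lab i's FOC: ∂u_i/∂c_i = α_i − c_i = 0, so c_i* = α_i.
NE contributions = (1, 2, 2, 4); G = 9.
u_4 = α_4·G − ½·(c_4)² = 4·9 − ½·4² = 28.

28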